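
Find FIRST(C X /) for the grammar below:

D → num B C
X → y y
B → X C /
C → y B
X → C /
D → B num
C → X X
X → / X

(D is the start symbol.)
{ '/', 'y' }

FIRST sets of the non-terminals involved (from the grammar, by fixed-point iteration):
  FIRST(C) = { '/', 'y' }

To compute FIRST(C X /), process the symbols left to right:
Symbol C is a non-terminal. Add FIRST(C) \ {ε} = { '/', 'y' }
C is not nullable (ε ∉ FIRST(C)), so stop here.
FIRST(C X /) = { '/', 'y' }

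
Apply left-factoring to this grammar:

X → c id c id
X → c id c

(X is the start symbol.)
X → c id c X'
X' → id
X' → ε

Left-factoring transforms A → αβ₁ | αβ₂ into A → αA' and A' → β₁ | β₂
(α is the longest common prefix among the alternatives). Repeat until
no nonterminal has two alternatives with a common prefix.

Round 1: X has alternatives sharing prefix 'c id c'. Introduce X': X → c id c X'
  Add: X' → id
  Add: X' → ε

No remaining common prefixes — done.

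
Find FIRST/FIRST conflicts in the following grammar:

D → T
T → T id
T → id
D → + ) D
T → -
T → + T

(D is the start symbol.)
Yes. D → T / D → '+' ')' D on { '+' }; T → T id / T → id on { 'id' }; T → T id / T → '-' on { '-' }; T → T id / T → '+' T on { '+' }

A FIRST/FIRST conflict occurs when two productions N → α and N → β for the same non-terminal have FIRST(α) ∩ FIRST(β) ≠ ∅ (with ε ∈ FIRST of a nullable right-hand side, so two nullable alternatives also conflict).

FIRST sets of the non-terminals at (or reachable through a nullable prefix from) the front of some alternative:
  FIRST(T) = { '+', '-', 'id' }

Productions for D:
  D → T: FIRST = { '+', '-', 'id' }
  D → + ) D: FIRST = { '+' }
Productions for T:
  T → T id: FIRST = { '+', '-', 'id' }
  T → id: FIRST = { 'id' }
  T → -: FIRST = { '-' }
  T → + T: FIRST = { '+' }

Conflict for D: D → T and D → + ) D
  Overlap: { '+' }
Conflict for T: T → T id and T → id
  Overlap: { 'id' }
Conflict for T: T → T id and T → -
  Overlap: { '-' }
Conflict for T: T → T id and T → + T
  Overlap: { '+' }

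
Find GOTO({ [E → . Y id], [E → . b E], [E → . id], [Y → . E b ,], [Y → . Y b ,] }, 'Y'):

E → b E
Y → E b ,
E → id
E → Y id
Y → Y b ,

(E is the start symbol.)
{ [E → Y . id], [Y → Y . b ,] }

GOTO(I, 'Y') = CLOSURE({ [A → αX.β] : [A → α.Xβ] ∈ I, X = 'Y' })

Items with dot before 'Y', with the dot advanced:
  [E → . Y id] → [E → Y . id]
  [Y → . Y b ,] → [Y → Y . b ,]
Closure adds nothing (no advanced item has the dot before a non-terminal).

GOTO = { [E → Y . id], [Y → Y . b ,] }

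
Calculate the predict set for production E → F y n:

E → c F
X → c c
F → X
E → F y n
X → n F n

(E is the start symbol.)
{ 'c', 'n' }

PREDICT(E → F y n) = (FIRST(RHS) \ {ε}) ∪ (FOLLOW(E) if ε ∈ FIRST(RHS), i.e. RHS ⇒* ε)
FIRST(F) = { 'c', 'n' }
FIRST(F y n) = { 'c', 'n' }
ε ∉ FIRST(F y n), so FOLLOW(E) is not added.
PREDICT(E → F y n) = { 'c', 'n' }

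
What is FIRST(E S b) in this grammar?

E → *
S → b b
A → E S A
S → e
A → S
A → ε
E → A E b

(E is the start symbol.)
{ '*', 'b', 'e' }

FIRST sets of the non-terminals involved (from the grammar, by fixed-point iteration):
  FIRST(E) = { '*', 'b', 'e' }

To compute FIRST(E S b), process the symbols left to right:
Symbol E is a non-terminal. Add FIRST(E) \ {ε} = { '*', 'b', 'e' }
E is not nullable (ε ∉ FIRST(E)), so stop here.
FIRST(E S b) = { '*', 'b', 'e' }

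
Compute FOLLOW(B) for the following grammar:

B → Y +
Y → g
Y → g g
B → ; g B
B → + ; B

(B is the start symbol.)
{ $ }

B is the start symbol, so $ ∈ FOLLOW(B).
In B → ; g B: B is at the end; this adds FOLLOW(B) to itself — nothing new
In B → + ; B: B is at the end; this adds FOLLOW(B) to itself — nothing new

Taking the union: FOLLOW(B) = { $ }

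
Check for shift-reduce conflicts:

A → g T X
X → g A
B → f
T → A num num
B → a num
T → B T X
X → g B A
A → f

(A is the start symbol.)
A shift-reduce conflict occurs when an LR(0) state has both:
  - a complete (reduce) item [A → α .] (dot at the end), and
  - a shift item [B → β . c γ] (dot before a terminal).

Augment with A' → A and build the canonical LR(0) collection (I0 = CLOSURE({[A' → . A]}), then GOTO on every symbol after a dot until no new states appear). It has 19 states:
  I0: { [A → . f], [A → . g T X], [A' → . A] }  — shift
  I1: { [A' → A .] }  — accept
  I2: { [A → f .] }  — reduce
  I3: { [A → . f], [A → . g T X], [A → g . T X], [B → . a num], [B → . f], [T → . A num num], [T → . B T X] }  — shift
  I4: { [T → A . num num] }  — shift
  I5: { [A → . f], [A → . g T X], [B → . a num], [B → . f], [T → . A num num], [T → . B T X], [T → B . T X] }  — shift
  I6: { [A → g T . X], [X → . g A], [X → . g B A] }  — shift
  I7: { [B → a . num] }  — shift
  I8: { [A → f .], [B → f .] }  — 2 reduces
  I9: { [B → a num .] }  — reduce
  I10: { [A → g T X .] }  — reduce
  I11: { [A → . f], [A → . g T X], [B → . a num], [B → . f], [X → g . A], [X → g . B A] }  — shift
  I12: { [X → g A .] }  — reduce
  I13: { [A → . f], [A → . g T X], [X → g B . A] }  — shift
  I14: { [X → g B A .] }  — reduce
  I15: { [T → B T . X], [X → . g A], [X → . g B A] }  — shift
  I16: { [T → B T X .] }  — reduce
  I17: { [T → A num . num] }  — shift
  I18: { [T → A num num .] }  — reduce

No state contains both a complete item and a shift item.

Answer: No shift-reduce conflicts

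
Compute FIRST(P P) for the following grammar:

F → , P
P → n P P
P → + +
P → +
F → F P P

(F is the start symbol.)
{ '+', 'n' }

FIRST sets of the non-terminals involved (from the grammar, by fixed-point iteration):
  FIRST(P) = { '+', 'n' }

To compute FIRST(P P), process the symbols left to right:
Symbol P is a non-terminal. Add FIRST(P) \ {ε} = { '+', 'n' }
P is not nullable (ε ∉ FIRST(P)), so stop here.
FIRST(P P) = { '+', 'n' }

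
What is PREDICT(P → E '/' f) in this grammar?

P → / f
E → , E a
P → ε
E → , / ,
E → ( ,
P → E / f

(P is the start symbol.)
{ '(', ',' }

PREDICT(P → E '/' f) = (FIRST(RHS) \ {ε}) ∪ (FOLLOW(P) if ε ∈ FIRST(RHS), i.e. RHS ⇒* ε)
FIRST(E) = { '(', ',' }
FIRST(E '/' f) = { '(', ',' }
ε ∉ FIRST(E '/' f), so FOLLOW(P) is not added.
PREDICT(P → E '/' f) = { '(', ',' }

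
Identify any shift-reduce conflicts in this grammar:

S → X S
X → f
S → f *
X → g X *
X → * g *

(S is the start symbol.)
Yes — I4: [X → f .] vs [S → f . *]

A shift-reduce conflict occurs when an LR(0) state has both:
  - a complete (reduce) item [A → α .] (dot at the end), and
  - a shift item [B → β . c γ] (dot before a terminal).

Augment with S' → S and build the canonical LR(0) collection (I0 = CLOSURE({[S' → . S]}), then GOTO on every symbol after a dot until no new states appear). It has 13 states:
  I0: { [S → . X S], [S → . f *], [S' → . S], [X → . * g *], [X → . f], [X → . g X *] }  — shift
  I1: { [X → * . g *] }  — shift
  I2: { [S' → S .] }  — accept
  I3: { [S → . X S], [S → . f *], [S → X . S], [X → . * g *], [X → . f], [X → . g X *] }  — shift
  I4: { [S → f . *], [X → f .] }  — shift, reduce
  I5: { [X → . * g *], [X → . f], [X → . g X *], [X → g . X *] }  — shift
  I6: { [X → g X . *] }  — shift
  I7: { [X → f .] }  — reduce
  I8: { [X → g X * .] }  — reduce
  I9: { [S → f * .] }  — reduce
  I10: { [S → X S .] }  — reduce
  I11: { [X → * g . *] }  — shift
  I12: { [X → * g * .] }  — reduce

I4 contains reduce item [X → f .] and shift item [S → f . *] — shift-reduce conflict.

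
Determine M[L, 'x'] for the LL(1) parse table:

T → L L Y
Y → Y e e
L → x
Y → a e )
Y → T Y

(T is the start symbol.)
To find M[L, 'x'], we find productions for L where 'x' is in the predict set (PREDICT(N → α) = (FIRST(α) \ {ε}) ∪ (FOLLOW(N) if α ⇒* ε)).

L → x: PREDICT = { 'x' }
  'x' is in predict set, so this production goes in M[L, 'x']

M[L, 'x'] = L → x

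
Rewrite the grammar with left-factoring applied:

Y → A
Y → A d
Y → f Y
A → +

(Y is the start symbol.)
Left-factoring transforms A → αβ₁ | αβ₂ into A → αA' and A' → β₁ | β₂
(α is the longest common prefix among the alternatives). Repeat until
no nonterminal has two alternatives with a common prefix.

Round 1: Y has alternatives sharing prefix 'A'. Introduce Y': Y → A Y'
  Add: Y' → ε
  Add: Y' → d

No remaining common prefixes — done.

Resulting grammar:
Y → A Y'
Y' → ε
Y' → d
Y → f Y
A → +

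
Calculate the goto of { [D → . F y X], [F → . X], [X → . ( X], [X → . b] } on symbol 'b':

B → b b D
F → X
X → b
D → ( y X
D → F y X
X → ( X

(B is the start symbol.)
{ [X → b .] }

GOTO(I, 'b') = CLOSURE({ [A → αX.β] : [A → α.Xβ] ∈ I, X = 'b' })

Items with dot before 'b', with the dot advanced:
  [X → . b] → [X → b .]
Closure adds nothing (no advanced item has the dot before a non-terminal).

GOTO = { [X → b .] }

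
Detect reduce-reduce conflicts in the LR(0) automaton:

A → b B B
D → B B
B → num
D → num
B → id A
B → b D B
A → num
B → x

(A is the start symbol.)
Yes — I12: [B → num .] vs [D → num .]

A reduce-reduce conflict occurs when an LR(0) state has two complete items [A → α .] and [B → β .] — both call for a reduction, and with no lookahead the parser cannot choose between them.

Augment with A' → A and build the canonical LR(0) collection (I0 = CLOSURE({[A' → . A]}), then GOTO on every symbol after a dot until no new states appear). It has 16 states:
  I0: { [A → . b B B], [A → . num], [A' → . A] }  — shift
  I1: { [A' → A .] }  — accept
  I2: { [A → b . B B], [B → . b D B], [B → . id A], [B → . num], [B → . x] }  — shift
  I3: { [A → num .] }  — reduce
  I4: { [A → b B . B], [B → . b D B], [B → . id A], [B → . num], [B → . x] }  — shift
  I5: { [B → . b D B], [B → . id A], [B → . num], [B → . x], [B → b . D B], [D → . B B], [D → . num] }  — shift
  I6: { [A → . b B B], [A → . num], [B → id . A] }  — shift
  I7: { [B → num .] }  — reduce
  I8: { [B → x .] }  — reduce
  I9: { [B → id A .] }  — reduce
  I10: { [B → . b D B], [B → . id A], [B → . num], [B → . x], [D → B . B] }  — shift
  I11: { [B → . b D B], [B → . id A], [B → . num], [B → . x], [B → b D . B] }  — shift
  I12: { [B → num .], [D → num .] }  — 2 reduces
  I13: { [B → b D B .] }  — reduce
  I14: { [D → B B .] }  — reduce
  I15: { [A → b B B .] }  — reduce

I12 contains complete items [B → num .], [D → num .] — reduce-reduce conflict.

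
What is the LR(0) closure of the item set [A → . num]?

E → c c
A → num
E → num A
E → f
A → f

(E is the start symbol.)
{ [A → . num] }

Start with: [A → . num]
The dot precedes the terminal num, so nothing is added.

CLOSURE = { [A → . num] }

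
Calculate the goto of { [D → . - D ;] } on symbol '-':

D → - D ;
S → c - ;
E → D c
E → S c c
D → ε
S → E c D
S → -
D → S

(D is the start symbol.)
{ [D → - . D ;], [D → . - D ;], [D → . S], [D → .], [E → . D c], [E → . S c c], [S → . -], [S → . E c D], [S → . c - ;] }

GOTO(I, '-') = CLOSURE({ [A → αX.β] : [A → α.Xβ] ∈ I, X = '-' })

Items with dot before '-', with the dot advanced:
  [D → . - D ;] → [D → - . D ;]
Closure of the advanced items:
  [D → - . D ;] has the dot before D: add [D → . - D ;], [D → .], [D → . S]
  [D → . S] has the dot before S: add [S → . c - ;], [S → . E c D], [S → . -]
  [S → . E c D] has the dot before E: add [E → . D c], [E → . S c c]

GOTO = { [D → - . D ;], [D → . - D ;], [D → . S], [D → .], [E → . D c], [E → . S c c], [S → . -], [S → . E c D], [S → . c - ;] }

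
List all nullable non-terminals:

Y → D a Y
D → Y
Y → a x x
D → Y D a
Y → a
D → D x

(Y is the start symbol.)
None

A non-terminal is nullable if it can derive ε (the empty string): either it has an ε-production, or it has a production whose right-hand side consists entirely of nullable non-terminals.

There are no ε-productions, so no non-terminal can derive ε.
No non-terminals are nullable.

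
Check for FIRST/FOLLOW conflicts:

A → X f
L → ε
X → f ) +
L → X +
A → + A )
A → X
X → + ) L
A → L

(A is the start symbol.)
Nullable non-terminals: A, L.
FIRST sets used below: FIRST(X) = { '+', 'f' }, FIRST(L) = { '+', 'f', ε }

A: nullable alternative(s) A → L; FOLLOW(A) = { $, ')' }
  A → X f: FIRST \ {ε} = { '+', 'f' } — disjoint from FOLLOW(A)
  A → + A ): FIRST \ {ε} = { '+' } — disjoint from FOLLOW(A)
  A → X: FIRST \ {ε} = { '+', 'f' } — disjoint from FOLLOW(A)
  A → L: FIRST \ {ε} = { '+', 'f' } — this is the only nullable alternative, skip

L: nullable alternative(s) L → ε; FOLLOW(L) = { $, ')', '+', 'f' }
  L → ε: FIRST \ {ε} = { } — this is the only nullable alternative, skip
  L → X +: FIRST \ {ε} = { '+', 'f' } — overlaps FOLLOW(L) on { '+', 'f' }: CONFLICT

X has no nullable alternative, so no FIRST/FOLLOW check is needed there.

So the grammar has 1 FIRST/FOLLOW conflict (marked CONFLICT above).

Answer: Yes. L → X '+' with FOLLOW(L) on { '+', 'f' }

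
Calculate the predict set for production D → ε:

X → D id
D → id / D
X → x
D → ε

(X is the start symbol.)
PREDICT(D → ε) = (FIRST(RHS) \ {ε}) ∪ (FOLLOW(D) if ε ∈ FIRST(RHS), i.e. RHS ⇒* ε)
The right-hand side is ε (FIRST(ε) = { ε }), so the predict set is FOLLOW(D) = { 'id' }
PREDICT(D → ε) = { 'id' }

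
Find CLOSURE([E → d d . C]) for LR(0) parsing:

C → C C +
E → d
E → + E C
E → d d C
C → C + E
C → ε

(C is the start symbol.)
{ [C → . C + E], [C → . C C +], [C → .], [E → d d . C] }

To compute CLOSURE, for each item [A → α.Bβ] where B is a non-terminal, add [B → .γ] for all productions B → γ; repeat for the newly added items until nothing changes.

Start with: [E → d d . C]
  [E → d d . C] has the dot before C: add [C → . C C +], [C → . C + E], [C → .]
No further items can be added.

CLOSURE = { [C → . C + E], [C → . C C +], [C → .], [E → d d . C] }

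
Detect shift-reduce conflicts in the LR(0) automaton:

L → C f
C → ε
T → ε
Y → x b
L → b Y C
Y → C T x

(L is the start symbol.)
Yes — I0: [C → .] vs [L → . b Y C]; I3: [C → .] vs [Y → . x b]

A shift-reduce conflict occurs when an LR(0) state has both:
  - a complete (reduce) item [A → α .] (dot at the end), and
  - a shift item [B → β . c γ] (dot before a terminal).

Augment with L' → L and build the canonical LR(0) collection (I0 = CLOSURE({[L' → . L]}), then GOTO on every symbol after a dot until no new states appear). It has 12 states:
  I0: { [C → .], [L → . C f], [L → . b Y C], [L' → . L] }  — shift, reduce
  I1: { [L → C . f] }  — shift
  I2: { [L' → L .] }  — accept
  I3: { [C → .], [L → b . Y C], [Y → . C T x], [Y → . x b] }  — shift, reduce
  I4: { [T → .], [Y → C . T x] }  — reduce
  I5: { [C → .], [L → b Y . C] }  — reduce
  I6: { [Y → x . b] }  — shift
  I7: { [Y → x b .] }  — reduce
  I8: { [L → b Y C .] }  — reduce
  I9: { [Y → C T . x] }  — shift
  I10: { [Y → C T x .] }  — reduce
  I11: { [L → C f .] }  — reduce

I0 contains reduce item [C → .] and shift item [L → . b Y C] — shift-reduce conflict.
I3 contains reduce item [C → .] and shift item [Y → . x b] — shift-reduce conflict.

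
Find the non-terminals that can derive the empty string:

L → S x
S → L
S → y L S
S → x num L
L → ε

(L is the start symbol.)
ε-productions: L → ε
So L is immediately nullable.
S → L: every symbol on the right is nullable, so S is nullable too.
Every non-terminal is now nullable.
Nullable = { 'L', 'S' }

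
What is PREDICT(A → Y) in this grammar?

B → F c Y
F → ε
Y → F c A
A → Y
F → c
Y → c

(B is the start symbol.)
{ 'c' }

PREDICT(A → Y) = (FIRST(RHS) \ {ε}) ∪ (FOLLOW(A) if ε ∈ FIRST(RHS), i.e. RHS ⇒* ε)
FIRST(Y) = { 'c' }
FIRST(Y) = { 'c' }
ε ∉ FIRST(Y), so FOLLOW(A) is not added.
PREDICT(A → Y) = { 'c' }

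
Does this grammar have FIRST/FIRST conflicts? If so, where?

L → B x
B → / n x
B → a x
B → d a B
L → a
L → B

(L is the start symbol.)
Yes. L → B x / L → a on { 'a' }; L → B x / L → B on { '/', 'a', 'd' }; L → a / L → B on { 'a' }

A FIRST/FIRST conflict occurs when two productions N → α and N → β for the same non-terminal have FIRST(α) ∩ FIRST(β) ≠ ∅ (with ε ∈ FIRST of a nullable right-hand side, so two nullable alternatives also conflict).

FIRST sets of the non-terminals at (or reachable through a nullable prefix from) the front of some alternative:
  FIRST(B) = { '/', 'a', 'd' }

Productions for L:
  L → B x: FIRST = { '/', 'a', 'd' }
  L → a: FIRST = { 'a' }
  L → B: FIRST = { '/', 'a', 'd' }
Productions for B:
  B → / n x: FIRST = { '/' }
  B → a x: FIRST = { 'a' }
  B → d a B: FIRST = { 'd' }

Conflict for L: L → B x and L → a
  Overlap: { 'a' }
Conflict for L: L → B x and L → B
  Overlap: { '/', 'a', 'd' }
Conflict for L: L → a and L → B
  Overlap: { 'a' }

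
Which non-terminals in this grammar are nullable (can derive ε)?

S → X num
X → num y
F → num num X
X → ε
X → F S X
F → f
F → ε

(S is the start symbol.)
{ 'F', 'X' }

A non-terminal is nullable if it can derive ε (the empty string): either it has an ε-production, or it has a production whose right-hand side consists entirely of nullable non-terminals.

ε-productions: X → ε, F → ε
So X, F are immediately nullable.
No further non-terminal can be added: every production for the remaining non-terminals contains a terminal or a non-nullable non-terminal.
Nullable = { 'F', 'X' }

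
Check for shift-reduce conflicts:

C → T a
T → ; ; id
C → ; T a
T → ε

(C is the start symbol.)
Yes — I0: [T → .] vs [C → . ; T a]; I1: [T → .] vs [T → . ; ; id]

Augment with C' → C and build the canonical LR(0) collection (I0 = CLOSURE({[C' → . C]}), then GOTO on every symbol after a dot until no new states appear). It has 10 states:
  I0: { [C → . ; T a], [C → . T a], [C' → . C], [T → . ; ; id], [T → .] }  — shift, reduce
  I1: { [C → ; . T a], [T → . ; ; id], [T → .], [T → ; . ; id] }  — shift, reduce
  I2: { [C' → C .] }  — accept
  I3: { [C → T . a] }  — shift
  I4: { [C → T a .] }  — reduce
  I5: { [T → ; . ; id], [T → ; ; . id] }  — shift
  I6: { [C → ; T . a] }  — shift
  I7: { [C → ; T a .] }  — reduce
  I8: { [T → ; ; . id] }  — shift
  I9: { [T → ; ; id .] }  — reduce

I0 contains reduce item [T → .] and shift items [C → . ; T a], [T → . ; ; id] — shift-reduce conflict.
I1 contains reduce item [T → .] and shift items [T → . ; ; id], [T → ; . ; id] — shift-reduce conflict.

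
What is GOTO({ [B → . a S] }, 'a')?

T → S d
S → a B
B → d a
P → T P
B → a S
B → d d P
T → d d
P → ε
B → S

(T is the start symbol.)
GOTO(I, 'a') = CLOSURE({ [A → αX.β] : [A → α.Xβ] ∈ I, X = 'a' })

Items with dot before 'a', with the dot advanced:
  [B → . a S] → [B → a . S]
Closure of the advanced items:
  [B → a . S] has the dot before S: add [S → . a B]

GOTO = { [B → a . S], [S → . a B] }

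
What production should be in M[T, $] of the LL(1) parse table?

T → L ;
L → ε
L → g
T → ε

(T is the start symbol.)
To find M[T, $], we find productions for T where $ is in the predict set (PREDICT(N → α) = (FIRST(α) \ {ε}) ∪ (FOLLOW(N) if α ⇒* ε)).

Relevant sets:
  FIRST(L) = { 'g', ε }
  FOLLOW(T) = { $ }

T → L ;: PREDICT = { ';', 'g' }
T → ε: PREDICT = { $ }
  $ is in predict set, so this production goes in M[T, $]

M[T, $] = T → ε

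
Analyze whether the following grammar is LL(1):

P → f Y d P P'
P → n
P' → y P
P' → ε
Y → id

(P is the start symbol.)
No. Predict set conflict for P': { 'y' }

A grammar is LL(1) if for each non-terminal N with multiple productions, the predict sets of those productions are pairwise disjoint, where PREDICT(N → α) = (FIRST(α) \ {ε}) ∪ (FOLLOW(N) if α ⇒* ε).

Relevant sets:
  FOLLOW(P') = { $, 'y' }

For P:
  PREDICT(P → f Y d P P') = { 'f' }
  PREDICT(P → n) = { 'n' }
For P':
  PREDICT(P' → y P) = { 'y' }
  PREDICT(P' → ε) = { $, 'y' }
Y has a single production, so nothing to check there.

Conflict found: Predict set conflict for P': { 'y' }
The grammar is NOT LL(1).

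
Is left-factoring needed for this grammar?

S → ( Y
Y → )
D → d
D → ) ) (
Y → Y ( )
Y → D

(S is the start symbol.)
Left-factoring is needed when two productions for the same non-terminal
share a common prefix on the right-hand side.

Productions for Y:
  Y → )
  Y → Y ( )
  Y → D
Productions for D:
  D → d
  D → ) ) (

No common prefixes found.

Answer: No, left-factoring is not needed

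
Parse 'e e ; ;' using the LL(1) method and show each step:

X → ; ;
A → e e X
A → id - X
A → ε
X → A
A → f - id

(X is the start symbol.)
LL(1) parsing maintains a stack (initially the start symbol over $) and the input. At each step: if the stack top is a terminal, match it against the current input token; if it is a non-terminal N, replace it with the RHS of M[N, lookahead] (the unique production whose predict set contains the lookahead).

Stack is shown with the top on the left.

Stack    Input      Action
--------------------------
X $      e e ; ; $  output X → A
A $      e e ; ; $  output A → e e X
e e X $  e e ; ; $  match 'e'
e X $    e ; ; $    match 'e'
X $      ; ; $      output X → ; ;
; ; $    ; ; $      match ';'
; $      ; $        match ';'
$        $          accept

The string is accepted.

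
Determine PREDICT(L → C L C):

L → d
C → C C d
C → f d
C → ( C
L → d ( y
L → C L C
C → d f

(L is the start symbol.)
{ '(', 'd', 'f' }

PREDICT(L → C L C) = (FIRST(RHS) \ {ε}) ∪ (FOLLOW(L) if ε ∈ FIRST(RHS), i.e. RHS ⇒* ε)
FIRST(C) = { '(', 'd', 'f' }
FIRST(C L C) = { '(', 'd', 'f' }
ε ∉ FIRST(C L C), so FOLLOW(L) is not added.
PREDICT(L → C L C) = { '(', 'd', 'f' }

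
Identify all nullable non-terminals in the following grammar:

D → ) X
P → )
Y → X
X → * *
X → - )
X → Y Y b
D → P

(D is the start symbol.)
None

A non-terminal is nullable if it can derive ε (the empty string): either it has an ε-production, or it has a production whose right-hand side consists entirely of nullable non-terminals.

There are no ε-productions, so no non-terminal can derive ε.
No non-terminals are nullable.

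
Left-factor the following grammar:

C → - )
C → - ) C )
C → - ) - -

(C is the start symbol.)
C → - ) C'
C' → ε
C' → C )
C' → - -

Left-factoring transforms A → αβ₁ | αβ₂ into A → αA' and A' → β₁ | β₂
(α is the longest common prefix among the alternatives). Repeat until
no nonterminal has two alternatives with a common prefix.

Round 1: C has alternatives sharing prefix '- )'. Introduce C': C → - ) C'
  Add: C' → ε
  Add: C' → C )
  Add: C' → - -

No remaining common prefixes — done.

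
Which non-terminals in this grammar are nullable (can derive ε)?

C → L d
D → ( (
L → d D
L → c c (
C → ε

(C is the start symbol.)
{ 'C' }

ε-productions: C → ε
So C is immediately nullable.
No further non-terminal can be added: every production for the remaining non-terminals contains a terminal or a non-nullable non-terminal.
Nullable = { 'C' }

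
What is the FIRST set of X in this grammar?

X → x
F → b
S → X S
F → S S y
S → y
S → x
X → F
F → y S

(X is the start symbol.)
To compute FIRST(X), examine every production with X on the left-hand side, reading each right-hand side left to right until a non-nullable symbol is reached.

FIRST sets of the other non-terminals involved (by the same procedure, iterated to a fixed point):
  FIRST(F) = { 'b', 'x', 'y' }

From X → x:
  - x is a terminal: add 'x' and stop
From X → F:
  - F is a non-terminal: add FIRST(F) \ {ε} = { 'b', 'x', 'y' }
    F is not nullable, so stop

Collecting: FIRST(X) = { 'b', 'x', 'y' }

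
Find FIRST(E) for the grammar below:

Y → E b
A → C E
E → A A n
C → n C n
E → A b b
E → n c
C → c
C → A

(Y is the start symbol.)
To compute FIRST(E), examine every production with E on the left-hand side, reading each right-hand side left to right until a non-nullable symbol is reached.

FIRST sets of the other non-terminals involved (by the same procedure, iterated to a fixed point):
  FIRST(A) = { 'c', 'n' }

From E → A A n:
  - A is a non-terminal: add FIRST(A) \ {ε} = { 'c', 'n' }
    A is not nullable, so stop
From E → A b b:
  - A is a non-terminal: add FIRST(A) \ {ε} = { 'c', 'n' }
    A is not nullable, so stop
From E → n c:
  - n is a terminal: add 'n' and stop

Collecting: FIRST(E) = { 'c', 'n' }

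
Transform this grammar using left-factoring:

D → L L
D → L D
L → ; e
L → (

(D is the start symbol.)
D → L D'
D' → L
D' → D
L → ; e
L → (

Left-factoring transforms A → αβ₁ | αβ₂ into A → αA' and A' → β₁ | β₂
(α is the longest common prefix among the alternatives). Repeat until
no nonterminal has two alternatives with a common prefix.

Round 1: D has alternatives sharing prefix 'L'. Introduce D': D → L D'
  Add: D' → L
  Add: D' → D

No remaining common prefixes — done.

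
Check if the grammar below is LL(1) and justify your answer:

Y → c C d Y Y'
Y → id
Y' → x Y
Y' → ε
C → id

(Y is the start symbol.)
A grammar is LL(1) if for each non-terminal N with multiple productions, the predict sets of those productions are pairwise disjoint, where PREDICT(N → α) = (FIRST(α) \ {ε}) ∪ (FOLLOW(N) if α ⇒* ε).

Relevant sets:
  FOLLOW(Y') = { $, 'x' }

For Y:
  PREDICT(Y → c C d Y Y') = { 'c' }
  PREDICT(Y → id) = { 'id' }
For Y':
  PREDICT(Y' → x Y) = { 'x' }
  PREDICT(Y' → ε) = { $, 'x' }
C has a single production, so nothing to check there.

Conflict found: Predict set conflict for Y': { 'x' }
The grammar is NOT LL(1).

Answer: No. Predict set conflict for Y': { 'x' }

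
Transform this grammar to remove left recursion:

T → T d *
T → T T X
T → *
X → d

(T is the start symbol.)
T is directly left-recursive. The standard transformation for
  A → A α₁ | ... | A α_m | β₁ | ... | β_n
is
  A  → β₁ A' | ... | β_n A'
  A' → α₁ A' | ... | α_m A' | ε

T → * becomes T → * T'
T → T d * becomes T' → d * T'
T → T T X becomes T' → T X T'
Add T' → ε

Productions for other non-terminals are unchanged:
  X → d

Resulting grammar:
T → * T'
T' → d * T'
T' → T X T'
T' → ε
X → d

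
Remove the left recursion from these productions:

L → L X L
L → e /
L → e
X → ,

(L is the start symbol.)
L is directly left-recursive. The standard transformation for
  A → A α₁ | ... | A α_m | β₁ | ... | β_n
is
  A  → β₁ A' | ... | β_n A'
  A' → α₁ A' | ... | α_m A' | ε

L → e / becomes L → e / L'
L → e becomes L → e L'
L → L X L becomes L' → X L L'
Add L' → ε

Productions for other non-terminals are unchanged:
  X → ,

Resulting grammar:
L → e / L'
L → e L'
L' → X L L'
L' → ε
X → ,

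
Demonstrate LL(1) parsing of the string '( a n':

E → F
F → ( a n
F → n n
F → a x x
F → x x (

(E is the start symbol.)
Stack is shown with the top on the left.

Stack    Input    Action
------------------------
E $      ( a n $  output E → F
F $      ( a n $  output F → ( a n
( a n $  ( a n $  match '('
a n $    a n $    match 'a'
n $      n $      match 'n'
$        $        accept

The string is accepted.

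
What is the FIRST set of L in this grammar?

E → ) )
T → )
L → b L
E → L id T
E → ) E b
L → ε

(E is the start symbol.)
{ 'b', ε }

From L → b L:
  - b is a terminal: add 'b' and stop
From L → ε:
  - ε-production, so ε ∈ FIRST(L)

Collecting: FIRST(L) = { 'b', ε }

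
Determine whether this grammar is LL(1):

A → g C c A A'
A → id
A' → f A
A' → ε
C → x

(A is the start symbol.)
No. Predict set conflict for A': { 'f' }

Relevant sets:
  FOLLOW(A') = { $, 'f' }

For A:
  PREDICT(A → g C c A A') = { 'g' }
  PREDICT(A → id) = { 'id' }
For A':
  PREDICT(A' → f A) = { 'f' }
  PREDICT(A' → ε) = { $, 'f' }
C has a single production, so nothing to check there.

Conflict found: Predict set conflict for A': { 'f' }
The grammar is NOT LL(1).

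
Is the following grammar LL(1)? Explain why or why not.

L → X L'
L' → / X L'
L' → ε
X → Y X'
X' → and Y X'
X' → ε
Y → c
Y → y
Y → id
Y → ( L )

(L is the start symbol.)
Relevant sets:
  FOLLOW(L') = { $, ')' }
  FOLLOW(X') = { $, ')', '/' }

For L':
  PREDICT(L' → '/' X L') = { '/' }
  PREDICT(L' → ε) = { $, ')' }
For X':
  PREDICT(X' → and Y X') = { 'and' }
  PREDICT(X' → ε) = { $, ')', '/' }
For Y:
  PREDICT(Y → c) = { 'c' }
  PREDICT(Y → y) = { 'y' }
  PREDICT(Y → id) = { 'id' }
  PREDICT(Y → '(' L ')') = { '(' }
L, X have a single production, so nothing to check there.

All predict sets are disjoint. The grammar IS LL(1).

Answer: Yes, the grammar is LL(1).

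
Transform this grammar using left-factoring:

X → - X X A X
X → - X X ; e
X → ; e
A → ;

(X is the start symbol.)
X → - X X X'
X' → A X
X' → ; e
X → ; e
A → ;

Left-factoring transforms A → αβ₁ | αβ₂ into A → αA' and A' → β₁ | β₂
(α is the longest common prefix among the alternatives). Repeat until
no nonterminal has two alternatives with a common prefix.

Round 1: X has alternatives sharing prefix '- X X'. Introduce X': X → - X X X'
  Add: X' → A X
  Add: X' → ; e

No remaining common prefixes — done.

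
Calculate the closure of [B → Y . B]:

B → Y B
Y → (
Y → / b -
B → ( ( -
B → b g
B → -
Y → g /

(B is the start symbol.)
{ [B → . ( ( -], [B → . -], [B → . Y B], [B → . b g], [B → Y . B], [Y → . (], [Y → . / b -], [Y → . g /] }

To compute CLOSURE, for each item [A → α.Bβ] where B is a non-terminal, add [B → .γ] for all productions B → γ; repeat for the newly added items until nothing changes.

Start with: [B → Y . B]
  [B → Y . B] has the dot before B: add [B → . Y B], [B → . ( ( -], [B → . b g], [B → . -]
  [B → . Y B] has the dot before Y: add [Y → . (], [Y → . / b -], [Y → . g /]
No further items can be added.

CLOSURE = { [B → . ( ( -], [B → . -], [B → . Y B], [B → . b g], [B → Y . B], [Y → . (], [Y → . / b -], [Y → . g /] }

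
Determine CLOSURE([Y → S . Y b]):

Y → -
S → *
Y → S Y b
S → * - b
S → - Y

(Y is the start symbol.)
{ [S → . * - b], [S → . *], [S → . - Y], [Y → . -], [Y → . S Y b], [Y → S . Y b] }

To compute CLOSURE, for each item [A → α.Bβ] where B is a non-terminal, add [B → .γ] for all productions B → γ; repeat for the newly added items until nothing changes.

Start with: [Y → S . Y b]
  [Y → S . Y b] has the dot before Y: add [Y → . -], [Y → . S Y b]
  [Y → . S Y b] has the dot before S: add [S → . *], [S → . * - b], [S → . - Y]
No further items can be added.

CLOSURE = { [S → . * - b], [S → . *], [S → . - Y], [Y → . -], [Y → . S Y b], [Y → S . Y b] }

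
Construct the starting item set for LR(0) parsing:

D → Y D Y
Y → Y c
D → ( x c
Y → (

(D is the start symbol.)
First, augment the grammar with D' → D
I₀ = CLOSURE({ [D' → . D] }):
  [D' → . D] has the dot before D: add [D → . Y D Y], [D → . ( x c]
  [D → . Y D Y] has the dot before Y: add [Y → . Y c], [Y → . (]
No further items can be added.

I₀ = { [D → . ( x c], [D → . Y D Y], [D' → . D], [Y → . (], [Y → . Y c] }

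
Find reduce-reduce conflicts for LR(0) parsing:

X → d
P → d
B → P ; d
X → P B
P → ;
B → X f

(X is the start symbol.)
A reduce-reduce conflict occurs when an LR(0) state has two complete items [A → α .] and [B → β .] — both call for a reduction, and with no lookahead the parser cannot choose between them.

Augment with X' → X and build the canonical LR(0) collection (I0 = CLOSURE({[X' → . X]}), then GOTO on every symbol after a dot until no new states appear). It has 11 states:
  I0: { [P → . ;], [P → . d], [X → . P B], [X → . d], [X' → . X] }  — shift
  I1: { [P → ; .] }  — reduce
  I2: { [B → . P ; d], [B → . X f], [P → . ;], [P → . d], [X → . P B], [X → . d], [X → P . B] }  — shift
  I3: { [X' → X .] }  — accept
  I4: { [P → d .], [X → d .] }  — 2 reduces
  I5: { [X → P B .] }  — reduce
  I6: { [B → . P ; d], [B → . X f], [B → P . ; d], [P → . ;], [P → . d], [X → . P B], [X → . d], [X → P . B] }  — shift
  I7: { [B → X . f] }  — shift
  I8: { [B → X f .] }  — reduce
  I9: { [B → P ; . d], [P → ; .] }  — shift, reduce
  I10: { [B → P ; d .] }  — reduce

I4 contains complete items [P → d .], [X → d .] — reduce-reduce conflict.

Answer: Yes — I4: [P → d .] vs [X → d .]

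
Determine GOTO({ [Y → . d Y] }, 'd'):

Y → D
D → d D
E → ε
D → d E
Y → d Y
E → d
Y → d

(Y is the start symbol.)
GOTO(I, 'd') = CLOSURE({ [A → αX.β] : [A → α.Xβ] ∈ I, X = 'd' })

Items with dot before 'd', with the dot advanced:
  [Y → . d Y] → [Y → d . Y]
Closure of the advanced items:
  [Y → d . Y] has the dot before Y: add [Y → . D], [Y → . d Y], [Y → . d]
  [Y → . D] has the dot before D: add [D → . d D], [D → . d E]

GOTO = { [D → . d D], [D → . d E], [Y → . D], [Y → . d Y], [Y → . d], [Y → d . Y] }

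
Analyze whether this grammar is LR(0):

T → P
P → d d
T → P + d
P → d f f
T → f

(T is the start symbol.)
No. Shift-reduce conflict between [T → P .] and [T → P . + d]

A grammar is LR(0) if no state in the canonical LR(0) collection has:
  - both a shift item (dot before a terminal) and a complete item (shift-reduce conflict), or
  - two or more complete items (reduce-reduce conflict; the accept item [T' → T .] counts as a complete item here).

Augment with T' → T and build the canonical LR(0) collection (I0 = CLOSURE({[T' → . T]}), then GOTO on every symbol after a dot until no new states appear). It has 10 states:
  I0: { [P → . d d], [P → . d f f], [T → . P + d], [T → . P], [T → . f], [T' → . T] }  — shift
  I1: { [T → P . + d], [T → P .] }  — shift, reduce
  I2: { [T' → T .] }  — accept
  I3: { [P → d . d], [P → d . f f] }  — shift
  I4: { [T → f .] }  — reduce
  I5: { [P → d d .] }  — reduce
  I6: { [P → d f . f] }  — shift
  I7: { [P → d f f .] }  — reduce
  I8: { [T → P + . d] }  — shift
  I9: { [T → P + d .] }  — reduce

Conflict in state I1:
  Shift-reduce conflict between [T → P .] and [T → P . + d]
So the grammar is NOT LR(0).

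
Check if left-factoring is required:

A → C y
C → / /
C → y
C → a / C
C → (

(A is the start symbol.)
Left-factoring is needed when two productions for the same non-terminal
share a common prefix on the right-hand side.

Productions for C:
  C → / /
  C → y
  C → a / C
  C → (

No common prefixes found.

Answer: No, left-factoring is not needed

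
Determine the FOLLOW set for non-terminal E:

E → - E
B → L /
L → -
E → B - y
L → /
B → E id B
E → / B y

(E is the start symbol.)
{ $, 'id' }

E is the start symbol, so $ ∈ FOLLOW(E).
In E → - E: E is at the end; this adds FOLLOW(E) to itself — nothing new
In B → E id B: E is followed by id B, add FIRST(id B) \ {ε} = { 'id' }

Taking the union: FOLLOW(E) = { $, 'id' }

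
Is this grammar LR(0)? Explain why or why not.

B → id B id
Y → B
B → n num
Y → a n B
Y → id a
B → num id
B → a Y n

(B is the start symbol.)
No. Shift-reduce conflict between [Y → id a .] and [B → . a Y n]

Augment with B' → B and build the canonical LR(0) collection (I0 = CLOSURE({[B' → . B]}), then GOTO on every symbol after a dot until no new states appear). It has 19 states:
  I0: { [B → . a Y n], [B → . id B id], [B → . n num], [B → . num id], [B' → . B] }  — shift
  I1: { [B' → B .] }  — accept
  I2: { [B → . a Y n], [B → . id B id], [B → . n num], [B → . num id], [B → a . Y n], [Y → . B], [Y → . a n B], [Y → . id a] }  — shift
  I3: { [B → . a Y n], [B → . id B id], [B → . n num], [B → . num id], [B → id . B id] }  — shift
  I4: { [B → n . num] }  — shift
  I5: { [B → num . id] }  — shift
  I6: { [B → num id .] }  — reduce
  I7: { [B → n num .] }  — reduce
  I8: { [B → id B . id] }  — shift
  I9: { [B → id B id .] }  — reduce
  I10: { [Y → B .] }  — reduce
  I11: { [B → a Y . n] }  — shift
  I12: { [B → . a Y n], [B → . id B id], [B → . n num], [B → . num id], [B → a . Y n], [Y → . B], [Y → . a n B], [Y → . id a], [Y → a . n B] }  — shift
  I13: { [B → . a Y n], [B → . id B id], [B → . n num], [B → . num id], [B → id . B id], [Y → id . a] }  — shift
  I14: { [B → . a Y n], [B → . id B id], [B → . n num], [B → . num id], [B → a . Y n], [Y → . B], [Y → . a n B], [Y → . id a], [Y → id a .] }  — shift, reduce
  I15: { [B → . a Y n], [B → . id B id], [B → . n num], [B → . num id], [B → n . num], [Y → a n . B] }  — shift
  I16: { [Y → a n B .] }  — reduce
  I17: { [B → n num .], [B → num . id] }  — shift, reduce
  I18: { [B → a Y n .] }  — reduce

Conflict in state I14:
  Shift-reduce conflict between [Y → id a .] and [B → . a Y n]
So the grammar is NOT LR(0).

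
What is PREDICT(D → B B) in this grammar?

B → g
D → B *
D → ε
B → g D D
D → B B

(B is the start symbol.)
PREDICT(D → B B) = (FIRST(RHS) \ {ε}) ∪ (FOLLOW(D) if ε ∈ FIRST(RHS), i.e. RHS ⇒* ε)
FIRST(B) = { 'g' }
FIRST(B B) = { 'g' }
ε ∉ FIRST(B B), so FOLLOW(D) is not added.
PREDICT(D → B B) = { 'g' }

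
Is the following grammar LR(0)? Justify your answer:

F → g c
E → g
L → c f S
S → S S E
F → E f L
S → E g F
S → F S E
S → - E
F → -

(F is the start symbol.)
A grammar is LR(0) if no state in the canonical LR(0) collection has:
  - both a shift item (dot before a terminal) and a complete item (shift-reduce conflict), or
  - two or more complete items (reduce-reduce conflict; the accept item [F' → F .] counts as a complete item here).

Augment with F' → F and build the canonical LR(0) collection (I0 = CLOSURE({[F' → . F]}), then GOTO on every symbol after a dot until no new states appear). It has 22 states:
  I0: { [E → . g], [F → . -], [F → . E f L], [F → . g c], [F' → . F] }  — shift
  I1: { [F → - .] }  — reduce
  I2: { [F → E . f L] }  — shift
  I3: { [F' → F .] }  — accept
  I4: { [E → g .], [F → g . c] }  — shift, reduce
  I5: { [F → g c .] }  — reduce
  I6: { [F → E f . L], [L → . c f S] }  — shift
  I7: { [F → E f L .] }  — reduce
  I8: { [L → c . f S] }  — shift
  I9: { [E → . g], [F → . -], [F → . E f L], [F → . g c], [L → c f . S], [S → . - E], [S → . E g F], [S → . F S E], [S → . S S E] }  — shift
  I10: { [E → . g], [F → - .], [S → - . E] }  — shift, reduce
  I11: { [F → E . f L], [S → E . g F] }  — shift
  I12: { [E → . g], [F → . -], [F → . E f L], [F → . g c], [S → . - E], [S → . E g F], [S → . F S E], [S → . S S E], [S → F . S E] }  — shift
  I13: { [E → . g], [F → . -], [F → . E f L], [F → . g c], [L → c f S .], [S → . - E], [S → . E g F], [S → . F S E], [S → . S S E], [S → S . S E] }  — shift, reduce
  I14: { [E → . g], [F → . -], [F → . E f L], [F → . g c], [S → . - E], [S → . E g F], [S → . F S E], [S → . S S E], [S → S . S E], [S → S S . E] }  — shift
  I15: { [F → E . f L], [S → E . g F], [S → S S E .] }  — shift, reduce
  I16: { [E → . g], [F → . -], [F → . E f L], [F → . g c], [S → E g . F] }  — shift
  I17: { [S → E g F .] }  — reduce
  I18: { [E → . g], [F → . -], [F → . E f L], [F → . g c], [S → . - E], [S → . E g F], [S → . F S E], [S → . S S E], [S → F S . E], [S → S . S E] }  — shift
  I19: { [F → E . f L], [S → E . g F], [S → F S E .] }  — shift, reduce
  I20: { [S → - E .] }  — reduce
  I21: { [E → g .] }  — reduce

Conflict in state I4:
  Shift-reduce conflict between [E → g .] and [F → g . c]
So the grammar is NOT LR(0).

Answer: No. Shift-reduce conflict between [E → g .] and [F → g . c]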